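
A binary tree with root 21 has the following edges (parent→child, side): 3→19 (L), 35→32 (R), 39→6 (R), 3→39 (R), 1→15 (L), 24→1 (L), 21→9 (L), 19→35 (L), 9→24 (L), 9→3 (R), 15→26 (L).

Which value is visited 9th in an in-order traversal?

In-order visits the left subtree, then the node, then the right subtree.
At 21: go left to 9.
  At 9: go left to 24.
    At 24: go left to 1.
      At 1: go left to 15.
        At 15: go left to 26.
          26 is a leaf — visit 26.
        Visit 15.
        At 15: no right child.
      Visit 1.
      At 1: no right child.
    Visit 24.
    At 24: no right child.
  Visit 9.
  At 9: go right to 3.
    At 3: go left to 19.
      At 19: go left to 35.
        At 35: no left child.
        Visit 35.
        At 35: go right to 32.
          32 is a leaf — visit 32.
      Visit 19.
      At 19: no right child.
    Visit 3.
    At 3: go right to 39.
      At 39: no left child.
      Visit 39.
      At 39: go right to 6.
        6 is a leaf — visit 6.
Visit 21.
At 21: no right child.
Full in-order sequence: 26, 15, 1, 24, 9, 35, 32, 19, 3, 39, 6, 21.

3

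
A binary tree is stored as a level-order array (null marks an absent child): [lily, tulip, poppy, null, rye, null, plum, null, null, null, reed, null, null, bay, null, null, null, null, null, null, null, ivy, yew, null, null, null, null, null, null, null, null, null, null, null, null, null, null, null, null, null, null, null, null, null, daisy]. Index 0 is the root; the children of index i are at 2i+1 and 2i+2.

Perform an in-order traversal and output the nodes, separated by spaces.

In-order visits the left subtree, then the node, then the right subtree.
At lily: go left to tulip.
  At tulip: no left child.
  Visit tulip.
  At tulip: go right to rye.
    At rye: no left child.
    Visit rye.
    At rye: go right to reed.
      At reed: go left to ivy.
        At ivy: no left child.
        Visit ivy.
        At ivy: go right to daisy.
          daisy is a leaf — visit daisy.
      Visit reed.
      At reed: go right to yew.
        yew is a leaf — visit yew.
Visit lily.
At lily: go right to poppy.
  At poppy: no left child.
  Visit poppy.
  At poppy: go right to plum.
    At plum: go left to bay.
      bay is a leaf — visit bay.
    Visit plum.
    At plum: no right child.

tulip rye ivy daisy reed yew lily poppy bay plum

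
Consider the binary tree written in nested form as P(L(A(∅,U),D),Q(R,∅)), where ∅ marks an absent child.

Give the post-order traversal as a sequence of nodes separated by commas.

U, A, D, L, R, Q, P

Post-order visits the left subtree, then the right subtree, then the node.
At P: go left to L.
  At L: go left to A.
    At A: no left child.
    At A: go right to U.
      U is a leaf — visit U.
    Visit A.
  At L: go right to D.
    D is a leaf — visit D.
  Visit L.
At P: go right to Q.
  At Q: go left to R.
    R is a leaf — visit R.
  At Q: no right child.
  Visit Q.
Visit P.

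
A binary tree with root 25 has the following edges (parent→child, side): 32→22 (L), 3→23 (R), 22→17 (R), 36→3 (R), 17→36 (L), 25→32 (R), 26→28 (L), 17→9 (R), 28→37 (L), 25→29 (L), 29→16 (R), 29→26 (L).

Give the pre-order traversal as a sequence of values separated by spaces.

25 29 26 28 37 16 32 22 17 36 3 23 9

Pre-order visits the node, then its left subtree, then its right subtree.
Visit 25.
At 25: go left to 29.
  Visit 29.
  At 29: go left to 26.
    Visit 26.
    At 26: go left to 28.
      Visit 28.
      At 28: go left to 37.
        37 is a leaf — visit 37.
      At 28: no right child.
    At 26: no right child.
  At 29: go right to 16.
    16 is a leaf — visit 16.
At 25: go right to 32.
  Visit 32.
  At 32: go left to 22.
    Visit 22.
    At 22: no left child.
    At 22: go right to 17.
      Visit 17.
      At 17: go left to 36.
        Visit 36.
        At 36: no left child.
        At 36: go right to 3.
          Visit 3.
          At 3: no left child.
          At 3: go right to 23.
            23 is a leaf — visit 23.
      At 17: go right to 9.
        9 is a leaf — visit 9.
  At 32: no right child.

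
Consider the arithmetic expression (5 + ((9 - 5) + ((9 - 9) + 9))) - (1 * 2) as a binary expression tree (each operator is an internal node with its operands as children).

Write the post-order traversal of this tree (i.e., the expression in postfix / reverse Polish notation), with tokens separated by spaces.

5 9 5 - 9 9 - 9 + + + 1 2 * -

Post-order on an expression tree gives postfix notation: for each operator, emit left operand, right operand, then the operator.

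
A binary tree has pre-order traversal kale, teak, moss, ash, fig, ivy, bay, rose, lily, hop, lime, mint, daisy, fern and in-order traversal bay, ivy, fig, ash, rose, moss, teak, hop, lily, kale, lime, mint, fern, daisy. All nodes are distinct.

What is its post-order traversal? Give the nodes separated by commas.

The first element of pre-order is the root; it splits in-order into left and right subtrees.
Root kale: left subtree has 9 nodes {bay, ivy, fig, ash, rose, moss, teak, hop, lily}, right has 4 {lime, mint, fern, daisy}.
  Root teak: left subtree has 6 nodes {bay, ivy, fig, ash, rose, moss}, right has 2 {hop, lily}.
    Root moss: left subtree has 5 nodes {bay, ivy, fig, ash, rose}, right has 0 { }.
      Root ash: left subtree has 3 nodes {bay, ivy, fig}, right has 1 {rose}.
        Root fig: left subtree has 2 nodes {bay, ivy}, right has 0 { }.
          Root ivy: left subtree has 1 node {bay}, right has 0 { }.
    Root lily: left subtree has 1 node {hop}, right has 0 { }.
  Root lime: left subtree has 0 nodes { }, right has 3 {mint, fern, daisy}.
    Root mint: left subtree has 0 nodes { }, right has 2 {fern, daisy}.
      Root daisy: left subtree has 1 node {fern}, right has 0 { }.

bay, ivy, fig, rose, ash, moss, hop, lily, teak, fern, daisy, mint, lime, kale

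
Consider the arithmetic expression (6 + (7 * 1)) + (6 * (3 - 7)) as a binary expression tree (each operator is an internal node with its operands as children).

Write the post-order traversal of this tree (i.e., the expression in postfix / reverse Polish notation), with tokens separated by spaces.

Post-order on an expression tree gives postfix notation: for each operator, emit left operand, right operand, then the operator.

6 7 1 * + 6 3 7 - * +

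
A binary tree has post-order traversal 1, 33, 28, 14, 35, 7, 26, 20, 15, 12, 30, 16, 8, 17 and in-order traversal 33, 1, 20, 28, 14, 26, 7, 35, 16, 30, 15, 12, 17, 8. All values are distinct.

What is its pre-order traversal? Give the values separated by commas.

The last element of post-order is the root; it splits in-order into left and right subtrees.
Root 17: left subtree has 12 nodes {33, 1, 20, 28, 14, 26, 7, 35, 16, 30, 15, 12}, right has 1 {8}.
  Root 16: left subtree has 8 nodes {33, 1, 20, 28, 14, 26, 7, 35}, right has 3 {30, 15, 12}.
    Root 20: left subtree has 2 nodes {33, 1}, right has 5 {28, 14, 26, 7, 35}.
      Root 33: left subtree has 0 nodes { }, right has 1 {1}.
      Root 26: left subtree has 2 nodes {28, 14}, right has 2 {7, 35}.
        Root 14: left subtree has 1 node {28}, right has 0 { }.
        Root 7: left subtree has 0 nodes { }, right has 1 {35}.
    Root 30: left subtree has 0 nodes { }, right has 2 {15, 12}.
      Root 12: left subtree has 1 node {15}, right has 0 { }.

17, 16, 20, 33, 1, 26, 14, 28, 7, 35, 30, 12, 15, 8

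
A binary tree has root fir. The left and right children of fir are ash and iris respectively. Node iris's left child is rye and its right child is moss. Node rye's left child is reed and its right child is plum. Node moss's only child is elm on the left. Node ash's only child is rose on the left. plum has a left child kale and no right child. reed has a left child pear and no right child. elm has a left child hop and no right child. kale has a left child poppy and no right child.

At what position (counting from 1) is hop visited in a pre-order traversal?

Pre-order visits the node, then its left subtree, then its right subtree.
Visit fir.
At fir: go left to ash.
  Visit ash.
  At ash: go left to rose.
    rose is a leaf — visit rose.
  At ash: no right child.
At fir: go right to iris.
  Visit iris.
  At iris: go left to rye.
    Visit rye.
    At rye: go left to reed.
      Visit reed.
      At reed: go left to pear.
        pear is a leaf — visit pear.
      At reed: no right child.
    At rye: go right to plum.
      Visit plum.
      At plum: go left to kale.
        Visit kale.
        At kale: go left to poppy.
          poppy is a leaf — visit poppy.
        At kale: no right child.
      At plum: no right child.
  At iris: go right to moss.
    Visit moss.
    At moss: go left to elm.
      Visit elm.
      At elm: go left to hop.
        hop is a leaf — visit hop.
      At elm: no right child.
    At moss: no right child.
Full pre-order sequence: fir, ash, rose, iris, rye, reed, pear, plum, kale, poppy, moss, elm, hop.

13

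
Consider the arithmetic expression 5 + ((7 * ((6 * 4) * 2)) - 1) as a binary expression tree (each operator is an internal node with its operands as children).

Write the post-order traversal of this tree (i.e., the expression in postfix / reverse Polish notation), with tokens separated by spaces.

Post-order on an expression tree gives postfix notation: for each operator, emit left operand, right operand, then the operator.

5 7 6 4 * 2 * * 1 - +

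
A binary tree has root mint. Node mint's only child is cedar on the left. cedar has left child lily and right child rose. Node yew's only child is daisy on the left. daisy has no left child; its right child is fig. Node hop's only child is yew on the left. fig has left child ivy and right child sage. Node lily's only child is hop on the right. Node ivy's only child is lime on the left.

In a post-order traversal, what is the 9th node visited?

Post-order visits the left subtree, then the right subtree, then the node.
At mint: go left to cedar.
  At cedar: go left to lily.
    At lily: no left child.
    At lily: go right to hop.
      At hop: go left to yew.
        At yew: go left to daisy.
          At daisy: no left child.
          At daisy: go right to fig.
            At fig: go left to ivy.
              At ivy: go left to lime.
                lime is a leaf — visit lime.
              At ivy: no right child.
              Visit ivy.
            At fig: go right to sage.
              sage is a leaf — visit sage.
            Visit fig.
          Visit daisy.
        At yew: no right child.
        Visit yew.
      At hop: no right child.
      Visit hop.
    Visit lily.
  At cedar: go right to rose.
    rose is a leaf — visit rose.
  Visit cedar.
At mint: no right child.
Visit mint.
Full post-order sequence: lime, ivy, sage, fig, daisy, yew, hop, lily, rose, cedar, mint.

rose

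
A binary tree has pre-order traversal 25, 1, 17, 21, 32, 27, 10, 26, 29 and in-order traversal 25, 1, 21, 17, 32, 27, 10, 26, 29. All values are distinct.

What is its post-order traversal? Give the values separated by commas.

21, 29, 26, 10, 27, 32, 17, 1, 25

The first element of pre-order is the root; it splits in-order into left and right subtrees.
Root 25: left subtree has 0 nodes { }, right has 8 {1, 21, 17, 32, 27, 10, 26, 29}.
  Root 1: left subtree has 0 nodes { }, right has 7 {21, 17, 32, 27, 10, 26, 29}.
    Root 17: left subtree has 1 node {21}, right has 5 {32, 27, 10, 26, 29}.
      Root 32: left subtree has 0 nodes { }, right has 4 {27, 10, 26, 29}.
        Root 27: left subtree has 0 nodes { }, right has 3 {10, 26, 29}.
          Root 10: left subtree has 0 nodes { }, right has 2 {26, 29}.
            Root 26: left subtree has 0 nodes { }, right has 1 {29}.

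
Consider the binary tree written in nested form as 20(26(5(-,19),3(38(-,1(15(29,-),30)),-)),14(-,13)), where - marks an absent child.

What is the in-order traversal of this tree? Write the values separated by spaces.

In-order visits the left subtree, then the node, then the right subtree.
At 20: go left to 26.
  At 26: go left to 5.
    At 5: no left child.
    Visit 5.
    At 5: go right to 19.
      19 is a leaf — visit 19.
  Visit 26.
  At 26: go right to 3.
    At 3: go left to 38.
      At 38: no left child.
      Visit 38.
      At 38: go right to 1.
        At 1: go left to 15.
          At 15: go left to 29.
            29 is a leaf — visit 29.
          Visit 15.
          At 15: no right child.
        Visit 1.
        At 1: go right to 30.
          30 is a leaf — visit 30.
    Visit 3.
    At 3: no right child.
Visit 20.
At 20: go right to 14.
  At 14: no left child.
  Visit 14.
  At 14: go right to 13.
    13 is a leaf — visit 13.

5 19 26 38 29 15 1 30 3 20 14 13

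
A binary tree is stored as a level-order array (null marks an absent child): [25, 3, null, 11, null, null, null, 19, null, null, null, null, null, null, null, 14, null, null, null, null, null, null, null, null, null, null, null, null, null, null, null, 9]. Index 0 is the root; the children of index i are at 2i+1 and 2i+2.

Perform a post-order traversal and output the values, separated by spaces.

Post-order visits the left subtree, then the right subtree, then the node.
At 25: go left to 3.
  At 3: go left to 11.
    At 11: go left to 19.
      At 19: go left to 14.
        At 14: go left to 9.
          9 is a leaf — visit 9.
        At 14: no right child.
        Visit 14.
      At 19: no right child.
      Visit 19.
    At 11: no right child.
    Visit 11.
  At 3: no right child.
  Visit 3.
At 25: no right child.
Visit 25.

9 14 19 11 3 25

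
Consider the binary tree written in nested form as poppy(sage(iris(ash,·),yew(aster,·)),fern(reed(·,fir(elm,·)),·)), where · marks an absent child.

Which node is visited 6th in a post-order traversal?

Post-order visits the left subtree, then the right subtree, then the node.
At poppy: go left to sage.
  At sage: go left to iris.
    At iris: go left to ash.
      ash is a leaf — visit ash.
    At iris: no right child.
    Visit iris.
  At sage: go right to yew.
    At yew: go left to aster.
      aster is a leaf — visit aster.
    At yew: no right child.
    Visit yew.
  Visit sage.
At poppy: go right to fern.
  At fern: go left to reed.
    At reed: no left child.
    At reed: go right to fir.
      At fir: go left to elm.
        elm is a leaf — visit elm.
      At fir: no right child.
      Visit fir.
    Visit reed.
  At fern: no right child.
  Visit fern.
Visit poppy.
Full post-order sequence: ash, iris, aster, yew, sage, elm, fir, reed, fern, poppy.

elm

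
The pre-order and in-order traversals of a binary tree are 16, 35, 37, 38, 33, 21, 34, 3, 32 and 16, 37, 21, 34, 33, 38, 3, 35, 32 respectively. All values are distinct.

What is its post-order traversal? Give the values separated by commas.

The first element of pre-order is the root; it splits in-order into left and right subtrees.
Root 16: left subtree has 0 nodes { }, right has 8 {37, 21, 34, 33, 38, 3, 35, 32}.
  Root 35: left subtree has 6 nodes {37, 21, 34, 33, 38, 3}, right has 1 {32}.
    Root 37: left subtree has 0 nodes { }, right has 5 {21, 34, 33, 38, 3}.
      Root 38: left subtree has 3 nodes {21, 34, 33}, right has 1 {3}.
        Root 33: left subtree has 2 nodes {21, 34}, right has 0 { }.
          Root 21: left subtree has 0 nodes { }, right has 1 {34}.

34, 21, 33, 3, 38, 37, 32, 35, 16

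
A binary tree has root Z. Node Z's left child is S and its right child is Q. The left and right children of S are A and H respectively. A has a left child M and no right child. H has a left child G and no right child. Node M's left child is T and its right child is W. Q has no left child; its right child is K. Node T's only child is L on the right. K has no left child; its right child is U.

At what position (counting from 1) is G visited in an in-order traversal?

7

In-order visits the left subtree, then the node, then the right subtree.
At Z: go left to S.
  At S: go left to A.
    At A: go left to M.
      At M: go left to T.
        At T: no left child.
        Visit T.
        At T: go right to L.
          L is a leaf — visit L.
      Visit M.
      At M: go right to W.
        W is a leaf — visit W.
    Visit A.
    At A: no right child.
  Visit S.
  At S: go right to H.
    At H: go left to G.
      G is a leaf — visit G.
    Visit H.
    At H: no right child.
Visit Z.
At Z: go right to Q.
  At Q: no left child.
  Visit Q.
  At Q: go right to K.
    At K: no left child.
    Visit K.
    At K: go right to U.
      U is a leaf — visit U.
Full in-order sequence: T, L, M, W, A, S, G, H, Z, Q, K, U.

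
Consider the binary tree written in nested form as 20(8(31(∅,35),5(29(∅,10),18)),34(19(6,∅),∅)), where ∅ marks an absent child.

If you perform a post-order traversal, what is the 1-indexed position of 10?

Post-order visits the left subtree, then the right subtree, then the node.
At 20: go left to 8.
  At 8: go left to 31.
    At 31: no left child.
    At 31: go right to 35.
      35 is a leaf — visit 35.
    Visit 31.
  At 8: go right to 5.
    At 5: go left to 29.
      At 29: no left child.
      At 29: go right to 10.
        10 is a leaf — visit 10.
      Visit 29.
    At 5: go right to 18.
      18 is a leaf — visit 18.
    Visit 5.
  Visit 8.
At 20: go right to 34.
  At 34: go left to 19.
    At 19: go left to 6.
      6 is a leaf — visit 6.
    At 19: no right child.
    Visit 19.
  At 34: no right child.
  Visit 34.
Visit 20.
Full post-order sequence: 35, 31, 10, 29, 18, 5, 8, 6, 19, 34, 20.

3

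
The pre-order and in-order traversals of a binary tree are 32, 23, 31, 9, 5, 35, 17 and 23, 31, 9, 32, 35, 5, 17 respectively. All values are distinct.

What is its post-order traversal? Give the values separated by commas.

9, 31, 23, 35, 17, 5, 32

The first element of pre-order is the root; it splits in-order into left and right subtrees.
Root 32: left subtree has 3 nodes {23, 31, 9}, right has 3 {35, 5, 17}.
  Root 23: left subtree has 0 nodes { }, right has 2 {31, 9}.
    Root 31: left subtree has 0 nodes { }, right has 1 {9}.
  Root 5: left subtree has 1 node {35}, right has 1 {17}.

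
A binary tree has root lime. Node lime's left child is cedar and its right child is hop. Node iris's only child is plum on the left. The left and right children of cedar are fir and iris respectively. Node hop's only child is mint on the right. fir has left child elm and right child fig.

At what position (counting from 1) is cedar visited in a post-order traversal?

Post-order visits the left subtree, then the right subtree, then the node.
At lime: go left to cedar.
  At cedar: go left to fir.
    At fir: go left to elm.
      elm is a leaf — visit elm.
    At fir: go right to fig.
      fig is a leaf — visit fig.
    Visit fir.
  At cedar: go right to iris.
    At iris: go left to plum.
      plum is a leaf — visit plum.
    At iris: no right child.
    Visit iris.
  Visit cedar.
At lime: go right to hop.
  At hop: no left child.
  At hop: go right to mint.
    mint is a leaf — visit mint.
  Visit hop.
Visit lime.
Full post-order sequence: elm, fig, fir, plum, iris, cedar, mint, hop, lime.

6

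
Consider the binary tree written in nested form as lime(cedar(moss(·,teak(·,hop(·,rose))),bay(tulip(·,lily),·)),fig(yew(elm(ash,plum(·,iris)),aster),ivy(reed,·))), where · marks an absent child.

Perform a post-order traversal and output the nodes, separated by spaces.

Post-order visits the left subtree, then the right subtree, then the node.
At lime: go left to cedar.
  At cedar: go left to moss.
    At moss: no left child.
    At moss: go right to teak.
      At teak: no left child.
      At teak: go right to hop.
        At hop: no left child.
        At hop: go right to rose.
          rose is a leaf — visit rose.
        Visit hop.
      Visit teak.
    Visit moss.
  At cedar: go right to bay.
    At bay: go left to tulip.
      At tulip: no left child.
      At tulip: go right to lily.
        lily is a leaf — visit lily.
      Visit tulip.
    At bay: no right child.
    Visit bay.
  Visit cedar.
At lime: go right to fig.
  At fig: go left to yew.
    At yew: go left to elm.
      At elm: go left to ash.
        ash is a leaf — visit ash.
      At elm: go right to plum.
        At plum: no left child.
        At plum: go right to iris.
          iris is a leaf — visit iris.
        Visit plum.
      Visit elm.
    At yew: go right to aster.
      aster is a leaf — visit aster.
    Visit yew.
  At fig: go right to ivy.
    At ivy: go left to reed.
      reed is a leaf — visit reed.
    At ivy: no right child.
    Visit ivy.
  Visit fig.
Visit lime.

rose hop teak moss lily tulip bay cedar ash iris plum elm aster yew reed ivy fig lime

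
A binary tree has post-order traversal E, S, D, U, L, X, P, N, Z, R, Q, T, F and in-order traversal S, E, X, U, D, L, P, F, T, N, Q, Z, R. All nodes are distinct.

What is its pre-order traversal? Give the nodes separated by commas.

The last element of post-order is the root; it splits in-order into left and right subtrees.
Root F: left subtree has 7 nodes {S, E, X, U, D, L, P}, right has 5 {T, N, Q, Z, R}.
  Root P: left subtree has 6 nodes {S, E, X, U, D, L}, right has 0 { }.
    Root X: left subtree has 2 nodes {S, E}, right has 3 {U, D, L}.
      Root S: left subtree has 0 nodes { }, right has 1 {E}.
      Root L: left subtree has 2 nodes {U, D}, right has 0 { }.
        Root U: left subtree has 0 nodes { }, right has 1 {D}.
  Root T: left subtree has 0 nodes { }, right has 4 {N, Q, Z, R}.
    Root Q: left subtree has 1 node {N}, right has 2 {Z, R}.
      Root R: left subtree has 1 node {Z}, right has 0 { }.

F, P, X, S, E, L, U, D, T, Q, N, R, Z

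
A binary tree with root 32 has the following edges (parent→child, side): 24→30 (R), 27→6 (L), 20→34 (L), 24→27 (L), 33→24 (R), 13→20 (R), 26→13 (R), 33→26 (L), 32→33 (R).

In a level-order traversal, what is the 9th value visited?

6

Level-order visits nodes level by level from the root, left to right within each level.
Level 0: 32
Level 1: 33
Level 2: 26, 24
Level 3: 13, 27, 30
Level 4: 20, 6
Level 5: 34
Full level-order sequence: 32, 33, 26, 24, 13, 27, 30, 20, 6, 34.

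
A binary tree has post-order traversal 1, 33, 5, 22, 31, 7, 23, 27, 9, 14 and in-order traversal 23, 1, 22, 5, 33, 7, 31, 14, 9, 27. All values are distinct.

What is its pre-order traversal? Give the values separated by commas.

14, 23, 7, 22, 1, 5, 33, 31, 9, 27

The last element of post-order is the root; it splits in-order into left and right subtrees.
Root 14: left subtree has 7 nodes {23, 1, 22, 5, 33, 7, 31}, right has 2 {9, 27}.
  Root 23: left subtree has 0 nodes { }, right has 6 {1, 22, 5, 33, 7, 31}.
    Root 7: left subtree has 4 nodes {1, 22, 5, 33}, right has 1 {31}.
      Root 22: left subtree has 1 node {1}, right has 2 {5, 33}.
        Root 5: left subtree has 0 nodes { }, right has 1 {33}.
  Root 9: left subtree has 0 nodes { }, right has 1 {27}.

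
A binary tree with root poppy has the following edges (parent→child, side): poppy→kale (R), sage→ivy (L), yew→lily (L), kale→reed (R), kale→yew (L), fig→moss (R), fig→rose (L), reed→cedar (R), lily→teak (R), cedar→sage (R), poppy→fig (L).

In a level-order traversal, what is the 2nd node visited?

fig

Level-order visits nodes level by level from the root, left to right within each level.
Level 0: poppy
Level 1: fig, kale
Level 2: rose, moss, yew, reed
Level 3: lily, cedar
Level 4: teak, sage
Level 5: ivy
Full level-order sequence: poppy, fig, kale, rose, moss, yew, reed, lily, cedar, teak, sage, ivy.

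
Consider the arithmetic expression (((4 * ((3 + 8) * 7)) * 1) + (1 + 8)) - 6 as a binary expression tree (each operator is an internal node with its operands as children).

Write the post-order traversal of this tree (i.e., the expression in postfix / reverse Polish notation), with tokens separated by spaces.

4 3 8 + 7 * * 1 * 1 8 + + 6 -

Post-order on an expression tree gives postfix notation: for each operator, emit left operand, right operand, then the operator.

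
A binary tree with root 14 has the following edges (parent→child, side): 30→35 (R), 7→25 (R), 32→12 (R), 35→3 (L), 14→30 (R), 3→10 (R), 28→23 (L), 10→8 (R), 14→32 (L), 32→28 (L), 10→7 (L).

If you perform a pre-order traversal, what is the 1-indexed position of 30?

Pre-order visits the node, then its left subtree, then its right subtree.
Visit 14.
At 14: go left to 32.
  Visit 32.
  At 32: go left to 28.
    Visit 28.
    At 28: go left to 23.
      23 is a leaf — visit 23.
    At 28: no right child.
  At 32: go right to 12.
    12 is a leaf — visit 12.
At 14: go right to 30.
  Visit 30.
  At 30: no left child.
  At 30: go right to 35.
    Visit 35.
    At 35: go left to 3.
      Visit 3.
      At 3: no left child.
      At 3: go right to 10.
        Visit 10.
        At 10: go left to 7.
          Visit 7.
          At 7: no left child.
          At 7: go right to 25.
            25 is a leaf — visit 25.
        At 10: go right to 8.
          8 is a leaf — visit 8.
    At 35: no right child.
Full pre-order sequence: 14, 32, 28, 23, 12, 30, 35, 3, 10, 7, 25, 8.

6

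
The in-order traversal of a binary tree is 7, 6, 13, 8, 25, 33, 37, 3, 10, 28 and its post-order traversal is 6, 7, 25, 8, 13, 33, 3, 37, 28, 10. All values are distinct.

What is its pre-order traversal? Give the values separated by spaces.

10 37 33 13 7 6 8 25 3 28

The last element of post-order is the root; it splits in-order into left and right subtrees.
Root 10: left subtree has 8 nodes {7, 6, 13, 8, 25, 33, 37, 3}, right has 1 {28}.
  Root 37: left subtree has 6 nodes {7, 6, 13, 8, 25, 33}, right has 1 {3}.
    Root 33: left subtree has 5 nodes {7, 6, 13, 8, 25}, right has 0 { }.
      Root 13: left subtree has 2 nodes {7, 6}, right has 2 {8, 25}.
        Root 7: left subtree has 0 nodes { }, right has 1 {6}.
        Root 8: left subtree has 0 nodes { }, right has 1 {25}.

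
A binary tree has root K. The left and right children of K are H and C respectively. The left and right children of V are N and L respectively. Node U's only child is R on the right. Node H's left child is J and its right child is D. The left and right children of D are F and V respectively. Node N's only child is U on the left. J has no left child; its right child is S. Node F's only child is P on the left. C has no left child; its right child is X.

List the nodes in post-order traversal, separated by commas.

Post-order visits the left subtree, then the right subtree, then the node.
At K: go left to H.
  At H: go left to J.
    At J: no left child.
    At J: go right to S.
      S is a leaf — visit S.
    Visit J.
  At H: go right to D.
    At D: go left to F.
      At F: go left to P.
        P is a leaf — visit P.
      At F: no right child.
      Visit F.
    At D: go right to V.
      At V: go left to N.
        At N: go left to U.
          At U: no left child.
          At U: go right to R.
            R is a leaf — visit R.
          Visit U.
        At N: no right child.
        Visit N.
      At V: go right to L.
        L is a leaf — visit L.
      Visit V.
    Visit D.
  Visit H.
At K: go right to C.
  At C: no left child.
  At C: go right to X.
    X is a leaf — visit X.
  Visit C.
Visit K.

S, J, P, F, R, U, N, L, V, D, H, X, C, K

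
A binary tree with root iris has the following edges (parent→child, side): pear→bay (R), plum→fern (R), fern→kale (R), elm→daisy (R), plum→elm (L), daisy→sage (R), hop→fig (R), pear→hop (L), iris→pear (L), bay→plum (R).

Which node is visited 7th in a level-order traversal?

Level-order visits nodes level by level from the root, left to right within each level.
Level 0: iris
Level 1: pear
Level 2: hop, bay
Level 3: fig, plum
Level 4: elm, fern
Level 5: daisy, kale
Level 6: sage
Full level-order sequence: iris, pear, hop, bay, fig, plum, elm, fern, daisy, kale, sage.

elm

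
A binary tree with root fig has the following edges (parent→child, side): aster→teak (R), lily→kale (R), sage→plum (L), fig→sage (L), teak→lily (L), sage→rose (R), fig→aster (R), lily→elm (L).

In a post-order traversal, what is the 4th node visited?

elm

Post-order visits the left subtree, then the right subtree, then the node.
At fig: go left to sage.
  At sage: go left to plum.
    plum is a leaf — visit plum.
  At sage: go right to rose.
    rose is a leaf — visit rose.
  Visit sage.
At fig: go right to aster.
  At aster: no left child.
  At aster: go right to teak.
    At teak: go left to lily.
      At lily: go left to elm.
        elm is a leaf — visit elm.
      At lily: go right to kale.
        kale is a leaf — visit kale.
      Visit lily.
    At teak: no right child.
    Visit teak.
  Visit aster.
Visit fig.
Full post-order sequence: plum, rose, sage, elm, kale, lily, teak, aster, fig.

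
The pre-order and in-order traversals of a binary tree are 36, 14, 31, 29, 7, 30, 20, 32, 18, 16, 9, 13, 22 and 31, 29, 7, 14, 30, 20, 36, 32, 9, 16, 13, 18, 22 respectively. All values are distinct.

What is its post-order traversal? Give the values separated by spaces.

The first element of pre-order is the root; it splits in-order into left and right subtrees.
Root 36: left subtree has 6 nodes {31, 29, 7, 14, 30, 20}, right has 6 {32, 9, 16, 13, 18, 22}.
  Root 14: left subtree has 3 nodes {31, 29, 7}, right has 2 {30, 20}.
    Root 31: left subtree has 0 nodes { }, right has 2 {29, 7}.
      Root 29: left subtree has 0 nodes { }, right has 1 {7}.
    Root 30: left subtree has 0 nodes { }, right has 1 {20}.
  Root 32: left subtree has 0 nodes { }, right has 5 {9, 16, 13, 18, 22}.
    Root 18: left subtree has 3 nodes {9, 16, 13}, right has 1 {22}.
      Root 16: left subtree has 1 node {9}, right has 1 {13}.

7 29 31 20 30 14 9 13 16 22 18 32 36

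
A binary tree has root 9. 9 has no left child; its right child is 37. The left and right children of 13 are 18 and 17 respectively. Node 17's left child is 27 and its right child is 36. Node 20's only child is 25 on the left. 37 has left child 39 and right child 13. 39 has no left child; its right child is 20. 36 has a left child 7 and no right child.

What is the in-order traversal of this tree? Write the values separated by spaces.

In-order visits the left subtree, then the node, then the right subtree.
At 9: no left child.
Visit 9.
At 9: go right to 37.
  At 37: go left to 39.
    At 39: no left child.
    Visit 39.
    At 39: go right to 20.
      At 20: go left to 25.
        25 is a leaf — visit 25.
      Visit 20.
      At 20: no right child.
  Visit 37.
  At 37: go right to 13.
    At 13: go left to 18.
      18 is a leaf — visit 18.
    Visit 13.
    At 13: go right to 17.
      At 17: go left to 27.
        27 is a leaf — visit 27.
      Visit 17.
      At 17: go right to 36.
        At 36: go left to 7.
          7 is a leaf — visit 7.
        Visit 36.
        At 36: no right child.

9 39 25 20 37 18 13 27 17 7 36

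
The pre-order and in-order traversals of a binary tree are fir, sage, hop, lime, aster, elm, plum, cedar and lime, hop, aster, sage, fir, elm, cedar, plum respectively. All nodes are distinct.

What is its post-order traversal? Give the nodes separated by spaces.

The first element of pre-order is the root; it splits in-order into left and right subtrees.
Root fir: left subtree has 4 nodes {lime, hop, aster, sage}, right has 3 {elm, cedar, plum}.
  Root sage: left subtree has 3 nodes {lime, hop, aster}, right has 0 { }.
    Root hop: left subtree has 1 node {lime}, right has 1 {aster}.
  Root elm: left subtree has 0 nodes { }, right has 2 {cedar, plum}.
    Root plum: left subtree has 1 node {cedar}, right has 0 { }.

lime aster hop sage cedar plum elm fir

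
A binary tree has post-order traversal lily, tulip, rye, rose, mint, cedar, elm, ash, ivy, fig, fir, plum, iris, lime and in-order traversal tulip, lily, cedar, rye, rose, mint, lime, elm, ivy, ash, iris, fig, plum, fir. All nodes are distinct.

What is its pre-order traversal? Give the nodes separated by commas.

lime, cedar, tulip, lily, mint, rose, rye, iris, ivy, elm, ash, plum, fig, fir

The last element of post-order is the root; it splits in-order into left and right subtrees.
Root lime: left subtree has 6 nodes {tulip, lily, cedar, rye, rose, mint}, right has 7 {elm, ivy, ash, iris, fig, plum, fir}.
  Root cedar: left subtree has 2 nodes {tulip, lily}, right has 3 {rye, rose, mint}.
    Root tulip: left subtree has 0 nodes { }, right has 1 {lily}.
    Root mint: left subtree has 2 nodes {rye, rose}, right has 0 { }.
      Root rose: left subtree has 1 node {rye}, right has 0 { }.
  Root iris: left subtree has 3 nodes {elm, ivy, ash}, right has 3 {fig, plum, fir}.
    Root ivy: left subtree has 1 node {elm}, right has 1 {ash}.
    Root plum: left subtree has 1 node {fig}, right has 1 {fir}.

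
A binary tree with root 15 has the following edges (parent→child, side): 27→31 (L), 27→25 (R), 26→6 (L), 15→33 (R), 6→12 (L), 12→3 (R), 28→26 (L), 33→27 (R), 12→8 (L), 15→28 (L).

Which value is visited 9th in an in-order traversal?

In-order visits the left subtree, then the node, then the right subtree.
At 15: go left to 28.
  At 28: go left to 26.
    At 26: go left to 6.
      At 6: go left to 12.
        At 12: go left to 8.
          8 is a leaf — visit 8.
        Visit 12.
        At 12: go right to 3.
          3 is a leaf — visit 3.
      Visit 6.
      At 6: no right child.
    Visit 26.
    At 26: no right child.
  Visit 28.
  At 28: no right child.
Visit 15.
At 15: go right to 33.
  At 33: no left child.
  Visit 33.
  At 33: go right to 27.
    At 27: go left to 31.
      31 is a leaf — visit 31.
    Visit 27.
    At 27: go right to 25.
      25 is a leaf — visit 25.
Full in-order sequence: 8, 12, 3, 6, 26, 28, 15, 33, 31, 27, 25.

31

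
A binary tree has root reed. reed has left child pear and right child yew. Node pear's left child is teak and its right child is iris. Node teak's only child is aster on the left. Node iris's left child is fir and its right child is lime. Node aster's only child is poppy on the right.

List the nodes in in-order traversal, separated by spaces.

In-order visits the left subtree, then the node, then the right subtree.
At reed: go left to pear.
  At pear: go left to teak.
    At teak: go left to aster.
      At aster: no left child.
      Visit aster.
      At aster: go right to poppy.
        poppy is a leaf — visit poppy.
    Visit teak.
    At teak: no right child.
  Visit pear.
  At pear: go right to iris.
    At iris: go left to fir.
      fir is a leaf — visit fir.
    Visit iris.
    At iris: go right to lime.
      lime is a leaf — visit lime.
Visit reed.
At reed: go right to yew.
  yew is a leaf — visit yew.

aster poppy teak pear fir iris lime reed yew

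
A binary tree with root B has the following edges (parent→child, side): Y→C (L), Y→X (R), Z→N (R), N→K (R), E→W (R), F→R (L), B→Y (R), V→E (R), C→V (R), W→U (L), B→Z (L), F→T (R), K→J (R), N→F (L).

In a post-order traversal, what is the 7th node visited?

Z

Post-order visits the left subtree, then the right subtree, then the node.
At B: go left to Z.
  At Z: no left child.
  At Z: go right to N.
    At N: go left to F.
      At F: go left to R.
        R is a leaf — visit R.
      At F: go right to T.
        T is a leaf — visit T.
      Visit F.
    At N: go right to K.
      At K: no left child.
      At K: go right to J.
        J is a leaf — visit J.
      Visit K.
    Visit N.
  Visit Z.
At B: go right to Y.
  At Y: go left to C.
    At C: no left child.
    At C: go right to V.
      At V: no left child.
      At V: go right to E.
        At E: no left child.
        At E: go right to W.
          At W: go left to U.
            U is a leaf — visit U.
          At W: no right child.
          Visit W.
        Visit E.
      Visit V.
    Visit C.
  At Y: go right to X.
    X is a leaf — visit X.
  Visit Y.
Visit B.
Full post-order sequence: R, T, F, J, K, N, Z, U, W, E, V, C, X, Y, B.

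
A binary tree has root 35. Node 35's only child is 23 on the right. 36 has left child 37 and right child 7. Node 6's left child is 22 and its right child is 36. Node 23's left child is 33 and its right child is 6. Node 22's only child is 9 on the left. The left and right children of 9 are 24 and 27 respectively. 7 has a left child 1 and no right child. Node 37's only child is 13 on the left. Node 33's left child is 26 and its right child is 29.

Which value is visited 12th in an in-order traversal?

In-order visits the left subtree, then the node, then the right subtree.
At 35: no left child.
Visit 35.
At 35: go right to 23.
  At 23: go left to 33.
    At 33: go left to 26.
      26 is a leaf — visit 26.
    Visit 33.
    At 33: go right to 29.
      29 is a leaf — visit 29.
  Visit 23.
  At 23: go right to 6.
    At 6: go left to 22.
      At 22: go left to 9.
        At 9: go left to 24.
          24 is a leaf — visit 24.
        Visit 9.
        At 9: go right to 27.
          27 is a leaf — visit 27.
      Visit 22.
      At 22: no right child.
    Visit 6.
    At 6: go right to 36.
      At 36: go left to 37.
        At 37: go left to 13.
          13 is a leaf — visit 13.
        Visit 37.
        At 37: no right child.
      Visit 36.
      At 36: go right to 7.
        At 7: go left to 1.
          1 is a leaf — visit 1.
        Visit 7.
        At 7: no right child.
Full in-order sequence: 35, 26, 33, 29, 23, 24, 9, 27, 22, 6, 13, 37, 36, 1, 7.

37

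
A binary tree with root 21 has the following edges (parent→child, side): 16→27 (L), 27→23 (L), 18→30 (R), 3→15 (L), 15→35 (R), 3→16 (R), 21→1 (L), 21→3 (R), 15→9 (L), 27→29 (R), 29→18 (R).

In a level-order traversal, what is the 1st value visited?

Level-order visits nodes level by level from the root, left to right within each level.
Level 0: 21
Level 1: 1, 3
Level 2: 15, 16
Level 3: 9, 35, 27
Level 4: 23, 29
Level 5: 18
Level 6: 30
Full level-order sequence: 21, 1, 3, 15, 16, 9, 35, 27, 23, 29, 18, 30.

21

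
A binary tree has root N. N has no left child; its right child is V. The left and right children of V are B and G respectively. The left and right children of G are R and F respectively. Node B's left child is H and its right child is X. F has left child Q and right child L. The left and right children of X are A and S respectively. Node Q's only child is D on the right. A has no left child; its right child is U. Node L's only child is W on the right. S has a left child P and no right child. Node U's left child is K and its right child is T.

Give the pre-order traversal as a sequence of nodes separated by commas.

N, V, B, H, X, A, U, K, T, S, P, G, R, F, Q, D, L, W

Pre-order visits the node, then its left subtree, then its right subtree.
Visit N.
At N: no left child.
At N: go right to V.
  Visit V.
  At V: go left to B.
    Visit B.
    At B: go left to H.
      H is a leaf — visit H.
    At B: go right to X.
      Visit X.
      At X: go left to A.
        Visit A.
        At A: no left child.
        At A: go right to U.
          Visit U.
          At U: go left to K.
            K is a leaf — visit K.
          At U: go right to T.
            T is a leaf — visit T.
      At X: go right to S.
        Visit S.
        At S: go left to P.
          P is a leaf — visit P.
        At S: no right child.
  At V: go right to G.
    Visit G.
    At G: go left to R.
      R is a leaf — visit R.
    At G: go right to F.
      Visit F.
      At F: go left to Q.
        Visit Q.
        At Q: no left child.
        At Q: go right to D.
          D is a leaf — visit D.
      At F: go right to L.
        Visit L.
        At L: no left child.
        At L: go right to W.
          W is a leaf — visit W.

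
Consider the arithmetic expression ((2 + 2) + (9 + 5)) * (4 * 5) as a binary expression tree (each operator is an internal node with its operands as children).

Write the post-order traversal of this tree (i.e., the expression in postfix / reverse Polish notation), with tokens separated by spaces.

2 2 + 9 5 + + 4 5 * *

Post-order on an expression tree gives postfix notation: for each operator, emit left operand, right operand, then the operator.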